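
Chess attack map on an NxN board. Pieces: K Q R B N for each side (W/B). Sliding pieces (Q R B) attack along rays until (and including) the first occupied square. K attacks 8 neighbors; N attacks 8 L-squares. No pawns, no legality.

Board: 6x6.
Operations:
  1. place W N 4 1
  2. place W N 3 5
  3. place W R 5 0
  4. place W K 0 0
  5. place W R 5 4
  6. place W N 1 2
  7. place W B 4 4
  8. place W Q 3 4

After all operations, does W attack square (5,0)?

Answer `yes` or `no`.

Op 1: place WN@(4,1)
Op 2: place WN@(3,5)
Op 3: place WR@(5,0)
Op 4: place WK@(0,0)
Op 5: place WR@(5,4)
Op 6: place WN@(1,2)
Op 7: place WB@(4,4)
Op 8: place WQ@(3,4)
Per-piece attacks for W:
  WK@(0,0): attacks (0,1) (1,0) (1,1)
  WN@(1,2): attacks (2,4) (3,3) (0,4) (2,0) (3,1) (0,0)
  WQ@(3,4): attacks (3,5) (3,3) (3,2) (3,1) (3,0) (4,4) (2,4) (1,4) (0,4) (4,5) (4,3) (5,2) (2,5) (2,3) (1,2) [ray(0,1) blocked at (3,5); ray(1,0) blocked at (4,4); ray(-1,-1) blocked at (1,2)]
  WN@(3,5): attacks (4,3) (5,4) (2,3) (1,4)
  WN@(4,1): attacks (5,3) (3,3) (2,2) (2,0)
  WB@(4,4): attacks (5,5) (5,3) (3,5) (3,3) (2,2) (1,1) (0,0) [ray(-1,1) blocked at (3,5); ray(-1,-1) blocked at (0,0)]
  WR@(5,0): attacks (5,1) (5,2) (5,3) (5,4) (4,0) (3,0) (2,0) (1,0) (0,0) [ray(0,1) blocked at (5,4); ray(-1,0) blocked at (0,0)]
  WR@(5,4): attacks (5,5) (5,3) (5,2) (5,1) (5,0) (4,4) [ray(0,-1) blocked at (5,0); ray(-1,0) blocked at (4,4)]
W attacks (5,0): yes

Answer: yes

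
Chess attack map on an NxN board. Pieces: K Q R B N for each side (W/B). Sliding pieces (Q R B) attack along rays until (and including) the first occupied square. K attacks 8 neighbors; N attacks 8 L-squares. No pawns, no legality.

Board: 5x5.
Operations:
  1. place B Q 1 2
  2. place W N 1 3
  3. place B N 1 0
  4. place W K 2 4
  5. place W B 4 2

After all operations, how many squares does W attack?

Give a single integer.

Answer: 11

Derivation:
Op 1: place BQ@(1,2)
Op 2: place WN@(1,3)
Op 3: place BN@(1,0)
Op 4: place WK@(2,4)
Op 5: place WB@(4,2)
Per-piece attacks for W:
  WN@(1,3): attacks (3,4) (2,1) (3,2) (0,1)
  WK@(2,4): attacks (2,3) (3,4) (1,4) (3,3) (1,3)
  WB@(4,2): attacks (3,3) (2,4) (3,1) (2,0) [ray(-1,1) blocked at (2,4)]
Union (11 distinct): (0,1) (1,3) (1,4) (2,0) (2,1) (2,3) (2,4) (3,1) (3,2) (3,3) (3,4)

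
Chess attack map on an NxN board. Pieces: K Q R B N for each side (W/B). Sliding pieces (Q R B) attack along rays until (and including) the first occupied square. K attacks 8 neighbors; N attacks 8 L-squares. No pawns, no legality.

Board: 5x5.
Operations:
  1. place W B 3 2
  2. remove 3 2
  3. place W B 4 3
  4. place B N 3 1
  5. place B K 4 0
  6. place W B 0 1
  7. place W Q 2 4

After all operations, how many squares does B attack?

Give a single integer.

Op 1: place WB@(3,2)
Op 2: remove (3,2)
Op 3: place WB@(4,3)
Op 4: place BN@(3,1)
Op 5: place BK@(4,0)
Op 6: place WB@(0,1)
Op 7: place WQ@(2,4)
Per-piece attacks for B:
  BN@(3,1): attacks (4,3) (2,3) (1,2) (1,0)
  BK@(4,0): attacks (4,1) (3,0) (3,1)
Union (7 distinct): (1,0) (1,2) (2,3) (3,0) (3,1) (4,1) (4,3)

Answer: 7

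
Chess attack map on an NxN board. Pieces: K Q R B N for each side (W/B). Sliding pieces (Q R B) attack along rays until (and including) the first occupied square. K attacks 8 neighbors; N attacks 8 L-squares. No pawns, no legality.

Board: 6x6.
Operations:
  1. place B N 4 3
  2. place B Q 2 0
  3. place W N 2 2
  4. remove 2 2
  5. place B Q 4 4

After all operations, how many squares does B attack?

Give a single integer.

Op 1: place BN@(4,3)
Op 2: place BQ@(2,0)
Op 3: place WN@(2,2)
Op 4: remove (2,2)
Op 5: place BQ@(4,4)
Per-piece attacks for B:
  BQ@(2,0): attacks (2,1) (2,2) (2,3) (2,4) (2,5) (3,0) (4,0) (5,0) (1,0) (0,0) (3,1) (4,2) (5,3) (1,1) (0,2)
  BN@(4,3): attacks (5,5) (3,5) (2,4) (5,1) (3,1) (2,2)
  BQ@(4,4): attacks (4,5) (4,3) (5,4) (3,4) (2,4) (1,4) (0,4) (5,5) (5,3) (3,5) (3,3) (2,2) (1,1) (0,0) [ray(0,-1) blocked at (4,3)]
Union (25 distinct): (0,0) (0,2) (0,4) (1,0) (1,1) (1,4) (2,1) (2,2) (2,3) (2,4) (2,5) (3,0) (3,1) (3,3) (3,4) (3,5) (4,0) (4,2) (4,3) (4,5) (5,0) (5,1) (5,3) (5,4) (5,5)

Answer: 25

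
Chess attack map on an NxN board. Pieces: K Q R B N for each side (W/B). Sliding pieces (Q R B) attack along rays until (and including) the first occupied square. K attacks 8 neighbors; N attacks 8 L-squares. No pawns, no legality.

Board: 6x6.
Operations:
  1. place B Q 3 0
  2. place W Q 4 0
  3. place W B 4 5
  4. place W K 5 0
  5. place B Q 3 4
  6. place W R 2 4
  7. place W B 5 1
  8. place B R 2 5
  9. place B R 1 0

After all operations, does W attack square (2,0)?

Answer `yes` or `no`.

Answer: yes

Derivation:
Op 1: place BQ@(3,0)
Op 2: place WQ@(4,0)
Op 3: place WB@(4,5)
Op 4: place WK@(5,0)
Op 5: place BQ@(3,4)
Op 6: place WR@(2,4)
Op 7: place WB@(5,1)
Op 8: place BR@(2,5)
Op 9: place BR@(1,0)
Per-piece attacks for W:
  WR@(2,4): attacks (2,5) (2,3) (2,2) (2,1) (2,0) (3,4) (1,4) (0,4) [ray(0,1) blocked at (2,5); ray(1,0) blocked at (3,4)]
  WQ@(4,0): attacks (4,1) (4,2) (4,3) (4,4) (4,5) (5,0) (3,0) (5,1) (3,1) (2,2) (1,3) (0,4) [ray(0,1) blocked at (4,5); ray(1,0) blocked at (5,0); ray(-1,0) blocked at (3,0); ray(1,1) blocked at (5,1)]
  WB@(4,5): attacks (5,4) (3,4) [ray(-1,-1) blocked at (3,4)]
  WK@(5,0): attacks (5,1) (4,0) (4,1)
  WB@(5,1): attacks (4,2) (3,3) (2,4) (4,0) [ray(-1,1) blocked at (2,4); ray(-1,-1) blocked at (4,0)]
W attacks (2,0): yes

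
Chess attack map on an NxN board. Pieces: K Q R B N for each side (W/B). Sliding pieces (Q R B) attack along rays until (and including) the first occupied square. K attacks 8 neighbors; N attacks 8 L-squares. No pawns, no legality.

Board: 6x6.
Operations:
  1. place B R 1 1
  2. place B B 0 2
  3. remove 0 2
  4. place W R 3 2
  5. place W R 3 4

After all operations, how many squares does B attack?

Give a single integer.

Answer: 10

Derivation:
Op 1: place BR@(1,1)
Op 2: place BB@(0,2)
Op 3: remove (0,2)
Op 4: place WR@(3,2)
Op 5: place WR@(3,4)
Per-piece attacks for B:
  BR@(1,1): attacks (1,2) (1,3) (1,4) (1,5) (1,0) (2,1) (3,1) (4,1) (5,1) (0,1)
Union (10 distinct): (0,1) (1,0) (1,2) (1,3) (1,4) (1,5) (2,1) (3,1) (4,1) (5,1)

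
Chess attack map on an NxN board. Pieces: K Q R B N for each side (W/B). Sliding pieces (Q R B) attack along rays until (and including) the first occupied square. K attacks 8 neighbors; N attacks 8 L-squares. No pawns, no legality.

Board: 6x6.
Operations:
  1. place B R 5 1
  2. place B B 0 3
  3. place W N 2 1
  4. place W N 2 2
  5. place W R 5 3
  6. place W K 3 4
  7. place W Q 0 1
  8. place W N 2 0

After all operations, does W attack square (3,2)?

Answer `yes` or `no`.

Answer: yes

Derivation:
Op 1: place BR@(5,1)
Op 2: place BB@(0,3)
Op 3: place WN@(2,1)
Op 4: place WN@(2,2)
Op 5: place WR@(5,3)
Op 6: place WK@(3,4)
Op 7: place WQ@(0,1)
Op 8: place WN@(2,0)
Per-piece attacks for W:
  WQ@(0,1): attacks (0,2) (0,3) (0,0) (1,1) (2,1) (1,2) (2,3) (3,4) (1,0) [ray(0,1) blocked at (0,3); ray(1,0) blocked at (2,1); ray(1,1) blocked at (3,4)]
  WN@(2,0): attacks (3,2) (4,1) (1,2) (0,1)
  WN@(2,1): attacks (3,3) (4,2) (1,3) (0,2) (4,0) (0,0)
  WN@(2,2): attacks (3,4) (4,3) (1,4) (0,3) (3,0) (4,1) (1,0) (0,1)
  WK@(3,4): attacks (3,5) (3,3) (4,4) (2,4) (4,5) (4,3) (2,5) (2,3)
  WR@(5,3): attacks (5,4) (5,5) (5,2) (5,1) (4,3) (3,3) (2,3) (1,3) (0,3) [ray(0,-1) blocked at (5,1); ray(-1,0) blocked at (0,3)]
W attacks (3,2): yes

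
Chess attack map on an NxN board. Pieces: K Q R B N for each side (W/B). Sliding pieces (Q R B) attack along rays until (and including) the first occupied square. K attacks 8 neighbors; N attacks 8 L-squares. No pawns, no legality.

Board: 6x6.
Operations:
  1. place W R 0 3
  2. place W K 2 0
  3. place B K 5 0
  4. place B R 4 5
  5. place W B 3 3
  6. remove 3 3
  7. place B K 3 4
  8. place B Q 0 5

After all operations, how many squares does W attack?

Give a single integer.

Op 1: place WR@(0,3)
Op 2: place WK@(2,0)
Op 3: place BK@(5,0)
Op 4: place BR@(4,5)
Op 5: place WB@(3,3)
Op 6: remove (3,3)
Op 7: place BK@(3,4)
Op 8: place BQ@(0,5)
Per-piece attacks for W:
  WR@(0,3): attacks (0,4) (0,5) (0,2) (0,1) (0,0) (1,3) (2,3) (3,3) (4,3) (5,3) [ray(0,1) blocked at (0,5)]
  WK@(2,0): attacks (2,1) (3,0) (1,0) (3,1) (1,1)
Union (15 distinct): (0,0) (0,1) (0,2) (0,4) (0,5) (1,0) (1,1) (1,3) (2,1) (2,3) (3,0) (3,1) (3,3) (4,3) (5,3)

Answer: 15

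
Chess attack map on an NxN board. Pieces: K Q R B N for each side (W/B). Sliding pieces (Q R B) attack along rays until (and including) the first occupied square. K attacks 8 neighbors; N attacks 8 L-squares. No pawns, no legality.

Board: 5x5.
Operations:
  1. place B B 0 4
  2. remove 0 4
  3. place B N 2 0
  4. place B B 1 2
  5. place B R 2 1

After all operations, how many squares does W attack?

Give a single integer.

Op 1: place BB@(0,4)
Op 2: remove (0,4)
Op 3: place BN@(2,0)
Op 4: place BB@(1,2)
Op 5: place BR@(2,1)
Per-piece attacks for W:
Union (0 distinct): (none)

Answer: 0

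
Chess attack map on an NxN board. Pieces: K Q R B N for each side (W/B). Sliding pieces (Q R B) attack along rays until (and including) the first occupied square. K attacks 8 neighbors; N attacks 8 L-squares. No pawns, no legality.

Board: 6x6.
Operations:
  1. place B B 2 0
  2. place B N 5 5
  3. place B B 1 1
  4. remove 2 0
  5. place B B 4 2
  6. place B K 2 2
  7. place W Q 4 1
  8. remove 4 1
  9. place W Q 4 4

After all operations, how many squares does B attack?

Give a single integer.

Op 1: place BB@(2,0)
Op 2: place BN@(5,5)
Op 3: place BB@(1,1)
Op 4: remove (2,0)
Op 5: place BB@(4,2)
Op 6: place BK@(2,2)
Op 7: place WQ@(4,1)
Op 8: remove (4,1)
Op 9: place WQ@(4,4)
Per-piece attacks for B:
  BB@(1,1): attacks (2,2) (2,0) (0,2) (0,0) [ray(1,1) blocked at (2,2)]
  BK@(2,2): attacks (2,3) (2,1) (3,2) (1,2) (3,3) (3,1) (1,3) (1,1)
  BB@(4,2): attacks (5,3) (5,1) (3,3) (2,4) (1,5) (3,1) (2,0)
  BN@(5,5): attacks (4,3) (3,4)
Union (18 distinct): (0,0) (0,2) (1,1) (1,2) (1,3) (1,5) (2,0) (2,1) (2,2) (2,3) (2,4) (3,1) (3,2) (3,3) (3,4) (4,3) (5,1) (5,3)

Answer: 18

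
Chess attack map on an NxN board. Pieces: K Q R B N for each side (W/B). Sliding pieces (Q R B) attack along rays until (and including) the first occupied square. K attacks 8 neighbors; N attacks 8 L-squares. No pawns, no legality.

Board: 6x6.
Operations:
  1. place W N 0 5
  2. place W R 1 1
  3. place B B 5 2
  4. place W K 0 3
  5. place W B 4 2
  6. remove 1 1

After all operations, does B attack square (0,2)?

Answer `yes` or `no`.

Op 1: place WN@(0,5)
Op 2: place WR@(1,1)
Op 3: place BB@(5,2)
Op 4: place WK@(0,3)
Op 5: place WB@(4,2)
Op 6: remove (1,1)
Per-piece attacks for B:
  BB@(5,2): attacks (4,3) (3,4) (2,5) (4,1) (3,0)
B attacks (0,2): no

Answer: no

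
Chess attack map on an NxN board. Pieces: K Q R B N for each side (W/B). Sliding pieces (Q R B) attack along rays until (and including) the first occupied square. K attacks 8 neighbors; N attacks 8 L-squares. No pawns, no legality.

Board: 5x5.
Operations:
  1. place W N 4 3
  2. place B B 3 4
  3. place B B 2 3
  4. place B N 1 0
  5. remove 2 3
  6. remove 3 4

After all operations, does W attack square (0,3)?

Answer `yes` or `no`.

Answer: no

Derivation:
Op 1: place WN@(4,3)
Op 2: place BB@(3,4)
Op 3: place BB@(2,3)
Op 4: place BN@(1,0)
Op 5: remove (2,3)
Op 6: remove (3,4)
Per-piece attacks for W:
  WN@(4,3): attacks (2,4) (3,1) (2,2)
W attacks (0,3): no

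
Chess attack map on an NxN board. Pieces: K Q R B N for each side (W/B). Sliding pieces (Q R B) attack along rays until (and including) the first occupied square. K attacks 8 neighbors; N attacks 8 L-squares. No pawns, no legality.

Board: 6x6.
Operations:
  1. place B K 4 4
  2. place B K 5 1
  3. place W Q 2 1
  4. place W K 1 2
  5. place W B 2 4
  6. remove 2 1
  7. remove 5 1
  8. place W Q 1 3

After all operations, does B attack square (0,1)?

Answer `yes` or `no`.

Answer: no

Derivation:
Op 1: place BK@(4,4)
Op 2: place BK@(5,1)
Op 3: place WQ@(2,1)
Op 4: place WK@(1,2)
Op 5: place WB@(2,4)
Op 6: remove (2,1)
Op 7: remove (5,1)
Op 8: place WQ@(1,3)
Per-piece attacks for B:
  BK@(4,4): attacks (4,5) (4,3) (5,4) (3,4) (5,5) (5,3) (3,5) (3,3)
B attacks (0,1): no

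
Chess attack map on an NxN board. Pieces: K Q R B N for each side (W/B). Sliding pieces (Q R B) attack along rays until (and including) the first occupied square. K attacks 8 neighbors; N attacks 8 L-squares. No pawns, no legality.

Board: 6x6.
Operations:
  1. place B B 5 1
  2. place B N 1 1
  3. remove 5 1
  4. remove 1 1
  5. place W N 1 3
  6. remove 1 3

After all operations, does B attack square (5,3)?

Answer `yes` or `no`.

Answer: no

Derivation:
Op 1: place BB@(5,1)
Op 2: place BN@(1,1)
Op 3: remove (5,1)
Op 4: remove (1,1)
Op 5: place WN@(1,3)
Op 6: remove (1,3)
Per-piece attacks for B:
B attacks (5,3): no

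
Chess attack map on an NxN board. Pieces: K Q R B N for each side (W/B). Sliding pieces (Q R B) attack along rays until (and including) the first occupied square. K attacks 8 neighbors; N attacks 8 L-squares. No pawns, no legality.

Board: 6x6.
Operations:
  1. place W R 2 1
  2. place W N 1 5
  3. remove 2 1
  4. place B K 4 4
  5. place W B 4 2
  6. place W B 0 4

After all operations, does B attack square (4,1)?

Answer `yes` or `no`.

Op 1: place WR@(2,1)
Op 2: place WN@(1,5)
Op 3: remove (2,1)
Op 4: place BK@(4,4)
Op 5: place WB@(4,2)
Op 6: place WB@(0,4)
Per-piece attacks for B:
  BK@(4,4): attacks (4,5) (4,3) (5,4) (3,4) (5,5) (5,3) (3,5) (3,3)
B attacks (4,1): no

Answer: no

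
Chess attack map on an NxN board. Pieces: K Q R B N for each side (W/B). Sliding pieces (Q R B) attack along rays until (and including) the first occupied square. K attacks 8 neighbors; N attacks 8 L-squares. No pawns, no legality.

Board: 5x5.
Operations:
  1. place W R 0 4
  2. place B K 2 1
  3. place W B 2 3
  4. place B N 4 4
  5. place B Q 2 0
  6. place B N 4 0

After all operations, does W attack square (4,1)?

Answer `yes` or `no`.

Answer: yes

Derivation:
Op 1: place WR@(0,4)
Op 2: place BK@(2,1)
Op 3: place WB@(2,3)
Op 4: place BN@(4,4)
Op 5: place BQ@(2,0)
Op 6: place BN@(4,0)
Per-piece attacks for W:
  WR@(0,4): attacks (0,3) (0,2) (0,1) (0,0) (1,4) (2,4) (3,4) (4,4) [ray(1,0) blocked at (4,4)]
  WB@(2,3): attacks (3,4) (3,2) (4,1) (1,4) (1,2) (0,1)
W attacks (4,1): yes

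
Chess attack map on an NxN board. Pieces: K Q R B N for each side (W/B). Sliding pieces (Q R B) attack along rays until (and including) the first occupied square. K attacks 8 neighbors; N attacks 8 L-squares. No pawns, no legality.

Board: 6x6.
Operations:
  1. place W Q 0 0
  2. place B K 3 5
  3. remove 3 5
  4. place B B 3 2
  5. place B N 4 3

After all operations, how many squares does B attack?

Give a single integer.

Answer: 14

Derivation:
Op 1: place WQ@(0,0)
Op 2: place BK@(3,5)
Op 3: remove (3,5)
Op 4: place BB@(3,2)
Op 5: place BN@(4,3)
Per-piece attacks for B:
  BB@(3,2): attacks (4,3) (4,1) (5,0) (2,3) (1,4) (0,5) (2,1) (1,0) [ray(1,1) blocked at (4,3)]
  BN@(4,3): attacks (5,5) (3,5) (2,4) (5,1) (3,1) (2,2)
Union (14 distinct): (0,5) (1,0) (1,4) (2,1) (2,2) (2,3) (2,4) (3,1) (3,5) (4,1) (4,3) (5,0) (5,1) (5,5)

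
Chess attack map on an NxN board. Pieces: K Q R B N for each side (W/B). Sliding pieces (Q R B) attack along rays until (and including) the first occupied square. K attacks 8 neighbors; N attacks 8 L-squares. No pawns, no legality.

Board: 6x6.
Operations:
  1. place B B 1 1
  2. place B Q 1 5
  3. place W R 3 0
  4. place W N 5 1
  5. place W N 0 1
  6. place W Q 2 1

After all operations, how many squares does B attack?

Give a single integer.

Answer: 19

Derivation:
Op 1: place BB@(1,1)
Op 2: place BQ@(1,5)
Op 3: place WR@(3,0)
Op 4: place WN@(5,1)
Op 5: place WN@(0,1)
Op 6: place WQ@(2,1)
Per-piece attacks for B:
  BB@(1,1): attacks (2,2) (3,3) (4,4) (5,5) (2,0) (0,2) (0,0)
  BQ@(1,5): attacks (1,4) (1,3) (1,2) (1,1) (2,5) (3,5) (4,5) (5,5) (0,5) (2,4) (3,3) (4,2) (5,1) (0,4) [ray(0,-1) blocked at (1,1); ray(1,-1) blocked at (5,1)]
Union (19 distinct): (0,0) (0,2) (0,4) (0,5) (1,1) (1,2) (1,3) (1,4) (2,0) (2,2) (2,4) (2,5) (3,3) (3,5) (4,2) (4,4) (4,5) (5,1) (5,5)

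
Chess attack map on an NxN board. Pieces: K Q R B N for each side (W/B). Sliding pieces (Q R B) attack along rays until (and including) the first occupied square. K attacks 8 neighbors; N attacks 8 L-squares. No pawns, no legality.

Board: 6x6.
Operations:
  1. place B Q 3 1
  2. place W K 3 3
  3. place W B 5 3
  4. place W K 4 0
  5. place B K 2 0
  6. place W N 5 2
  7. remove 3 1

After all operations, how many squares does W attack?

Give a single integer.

Op 1: place BQ@(3,1)
Op 2: place WK@(3,3)
Op 3: place WB@(5,3)
Op 4: place WK@(4,0)
Op 5: place BK@(2,0)
Op 6: place WN@(5,2)
Op 7: remove (3,1)
Per-piece attacks for W:
  WK@(3,3): attacks (3,4) (3,2) (4,3) (2,3) (4,4) (4,2) (2,4) (2,2)
  WK@(4,0): attacks (4,1) (5,0) (3,0) (5,1) (3,1)
  WN@(5,2): attacks (4,4) (3,3) (4,0) (3,1)
  WB@(5,3): attacks (4,4) (3,5) (4,2) (3,1) (2,0) [ray(-1,-1) blocked at (2,0)]
Union (17 distinct): (2,0) (2,2) (2,3) (2,4) (3,0) (3,1) (3,2) (3,3) (3,4) (3,5) (4,0) (4,1) (4,2) (4,3) (4,4) (5,0) (5,1)

Answer: 17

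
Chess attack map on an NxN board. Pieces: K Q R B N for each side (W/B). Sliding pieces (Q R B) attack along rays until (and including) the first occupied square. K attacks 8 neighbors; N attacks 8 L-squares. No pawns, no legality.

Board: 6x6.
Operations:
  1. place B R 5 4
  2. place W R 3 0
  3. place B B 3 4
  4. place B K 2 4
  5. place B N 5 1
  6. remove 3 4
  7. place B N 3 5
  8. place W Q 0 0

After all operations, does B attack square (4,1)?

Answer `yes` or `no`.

Answer: no

Derivation:
Op 1: place BR@(5,4)
Op 2: place WR@(3,0)
Op 3: place BB@(3,4)
Op 4: place BK@(2,4)
Op 5: place BN@(5,1)
Op 6: remove (3,4)
Op 7: place BN@(3,5)
Op 8: place WQ@(0,0)
Per-piece attacks for B:
  BK@(2,4): attacks (2,5) (2,3) (3,4) (1,4) (3,5) (3,3) (1,5) (1,3)
  BN@(3,5): attacks (4,3) (5,4) (2,3) (1,4)
  BN@(5,1): attacks (4,3) (3,2) (3,0)
  BR@(5,4): attacks (5,5) (5,3) (5,2) (5,1) (4,4) (3,4) (2,4) [ray(0,-1) blocked at (5,1); ray(-1,0) blocked at (2,4)]
B attacks (4,1): no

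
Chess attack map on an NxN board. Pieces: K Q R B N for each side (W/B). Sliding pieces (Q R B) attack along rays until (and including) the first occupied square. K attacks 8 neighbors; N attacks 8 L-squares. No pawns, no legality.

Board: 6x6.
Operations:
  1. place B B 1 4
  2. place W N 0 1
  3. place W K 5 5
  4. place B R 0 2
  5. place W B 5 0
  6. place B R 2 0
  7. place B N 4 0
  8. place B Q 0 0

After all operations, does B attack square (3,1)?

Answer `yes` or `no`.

Answer: no

Derivation:
Op 1: place BB@(1,4)
Op 2: place WN@(0,1)
Op 3: place WK@(5,5)
Op 4: place BR@(0,2)
Op 5: place WB@(5,0)
Op 6: place BR@(2,0)
Op 7: place BN@(4,0)
Op 8: place BQ@(0,0)
Per-piece attacks for B:
  BQ@(0,0): attacks (0,1) (1,0) (2,0) (1,1) (2,2) (3,3) (4,4) (5,5) [ray(0,1) blocked at (0,1); ray(1,0) blocked at (2,0); ray(1,1) blocked at (5,5)]
  BR@(0,2): attacks (0,3) (0,4) (0,5) (0,1) (1,2) (2,2) (3,2) (4,2) (5,2) [ray(0,-1) blocked at (0,1)]
  BB@(1,4): attacks (2,5) (2,3) (3,2) (4,1) (5,0) (0,5) (0,3) [ray(1,-1) blocked at (5,0)]
  BR@(2,0): attacks (2,1) (2,2) (2,3) (2,4) (2,5) (3,0) (4,0) (1,0) (0,0) [ray(1,0) blocked at (4,0); ray(-1,0) blocked at (0,0)]
  BN@(4,0): attacks (5,2) (3,2) (2,1)
B attacks (3,1): no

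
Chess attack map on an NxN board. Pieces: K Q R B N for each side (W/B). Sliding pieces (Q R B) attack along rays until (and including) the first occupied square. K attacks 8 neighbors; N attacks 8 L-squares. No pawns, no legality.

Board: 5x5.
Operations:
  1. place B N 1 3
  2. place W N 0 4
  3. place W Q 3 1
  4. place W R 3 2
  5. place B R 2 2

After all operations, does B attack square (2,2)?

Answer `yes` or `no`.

Answer: no

Derivation:
Op 1: place BN@(1,3)
Op 2: place WN@(0,4)
Op 3: place WQ@(3,1)
Op 4: place WR@(3,2)
Op 5: place BR@(2,2)
Per-piece attacks for B:
  BN@(1,3): attacks (3,4) (2,1) (3,2) (0,1)
  BR@(2,2): attacks (2,3) (2,4) (2,1) (2,0) (3,2) (1,2) (0,2) [ray(1,0) blocked at (3,2)]
B attacks (2,2): no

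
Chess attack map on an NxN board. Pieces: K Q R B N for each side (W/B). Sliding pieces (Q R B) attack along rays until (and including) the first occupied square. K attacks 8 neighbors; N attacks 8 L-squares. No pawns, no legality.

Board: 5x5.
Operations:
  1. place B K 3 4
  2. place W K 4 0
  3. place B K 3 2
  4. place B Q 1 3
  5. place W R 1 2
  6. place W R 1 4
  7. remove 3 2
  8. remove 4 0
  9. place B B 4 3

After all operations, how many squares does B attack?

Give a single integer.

Op 1: place BK@(3,4)
Op 2: place WK@(4,0)
Op 3: place BK@(3,2)
Op 4: place BQ@(1,3)
Op 5: place WR@(1,2)
Op 6: place WR@(1,4)
Op 7: remove (3,2)
Op 8: remove (4,0)
Op 9: place BB@(4,3)
Per-piece attacks for B:
  BQ@(1,3): attacks (1,4) (1,2) (2,3) (3,3) (4,3) (0,3) (2,4) (2,2) (3,1) (4,0) (0,4) (0,2) [ray(0,1) blocked at (1,4); ray(0,-1) blocked at (1,2); ray(1,0) blocked at (4,3)]
  BK@(3,4): attacks (3,3) (4,4) (2,4) (4,3) (2,3)
  BB@(4,3): attacks (3,4) (3,2) (2,1) (1,0) [ray(-1,1) blocked at (3,4)]
Union (17 distinct): (0,2) (0,3) (0,4) (1,0) (1,2) (1,4) (2,1) (2,2) (2,3) (2,4) (3,1) (3,2) (3,3) (3,4) (4,0) (4,3) (4,4)

Answer: 17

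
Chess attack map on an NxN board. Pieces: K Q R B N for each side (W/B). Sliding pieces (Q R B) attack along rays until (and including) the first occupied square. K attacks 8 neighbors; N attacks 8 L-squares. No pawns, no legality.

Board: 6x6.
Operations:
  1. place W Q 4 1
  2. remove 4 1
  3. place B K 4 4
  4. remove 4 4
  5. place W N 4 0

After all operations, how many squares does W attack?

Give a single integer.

Answer: 3

Derivation:
Op 1: place WQ@(4,1)
Op 2: remove (4,1)
Op 3: place BK@(4,4)
Op 4: remove (4,4)
Op 5: place WN@(4,0)
Per-piece attacks for W:
  WN@(4,0): attacks (5,2) (3,2) (2,1)
Union (3 distinct): (2,1) (3,2) (5,2)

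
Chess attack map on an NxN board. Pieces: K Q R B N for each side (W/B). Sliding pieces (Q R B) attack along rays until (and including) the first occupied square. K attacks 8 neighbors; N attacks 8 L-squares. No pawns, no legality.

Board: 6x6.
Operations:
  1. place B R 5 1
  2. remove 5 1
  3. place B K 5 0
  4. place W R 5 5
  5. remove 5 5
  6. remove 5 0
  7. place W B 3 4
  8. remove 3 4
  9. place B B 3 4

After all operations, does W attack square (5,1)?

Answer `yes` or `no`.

Op 1: place BR@(5,1)
Op 2: remove (5,1)
Op 3: place BK@(5,0)
Op 4: place WR@(5,5)
Op 5: remove (5,5)
Op 6: remove (5,0)
Op 7: place WB@(3,4)
Op 8: remove (3,4)
Op 9: place BB@(3,4)
Per-piece attacks for W:
W attacks (5,1): no

Answer: no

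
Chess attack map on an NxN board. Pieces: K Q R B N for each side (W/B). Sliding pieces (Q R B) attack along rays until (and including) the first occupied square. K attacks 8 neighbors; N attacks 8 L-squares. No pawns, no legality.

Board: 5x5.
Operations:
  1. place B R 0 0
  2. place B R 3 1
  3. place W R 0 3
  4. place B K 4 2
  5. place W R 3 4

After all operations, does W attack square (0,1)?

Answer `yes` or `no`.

Op 1: place BR@(0,0)
Op 2: place BR@(3,1)
Op 3: place WR@(0,3)
Op 4: place BK@(4,2)
Op 5: place WR@(3,4)
Per-piece attacks for W:
  WR@(0,3): attacks (0,4) (0,2) (0,1) (0,0) (1,3) (2,3) (3,3) (4,3) [ray(0,-1) blocked at (0,0)]
  WR@(3,4): attacks (3,3) (3,2) (3,1) (4,4) (2,4) (1,4) (0,4) [ray(0,-1) blocked at (3,1)]
W attacks (0,1): yes

Answer: yes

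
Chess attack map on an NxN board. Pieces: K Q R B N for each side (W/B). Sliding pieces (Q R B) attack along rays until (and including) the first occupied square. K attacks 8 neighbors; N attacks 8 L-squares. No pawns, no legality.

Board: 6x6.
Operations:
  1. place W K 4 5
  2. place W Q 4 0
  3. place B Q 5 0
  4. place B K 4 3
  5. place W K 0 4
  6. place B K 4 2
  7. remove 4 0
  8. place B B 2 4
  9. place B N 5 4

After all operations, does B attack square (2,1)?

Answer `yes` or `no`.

Answer: no

Derivation:
Op 1: place WK@(4,5)
Op 2: place WQ@(4,0)
Op 3: place BQ@(5,0)
Op 4: place BK@(4,3)
Op 5: place WK@(0,4)
Op 6: place BK@(4,2)
Op 7: remove (4,0)
Op 8: place BB@(2,4)
Op 9: place BN@(5,4)
Per-piece attacks for B:
  BB@(2,4): attacks (3,5) (3,3) (4,2) (1,5) (1,3) (0,2) [ray(1,-1) blocked at (4,2)]
  BK@(4,2): attacks (4,3) (4,1) (5,2) (3,2) (5,3) (5,1) (3,3) (3,1)
  BK@(4,3): attacks (4,4) (4,2) (5,3) (3,3) (5,4) (5,2) (3,4) (3,2)
  BQ@(5,0): attacks (5,1) (5,2) (5,3) (5,4) (4,0) (3,0) (2,0) (1,0) (0,0) (4,1) (3,2) (2,3) (1,4) (0,5) [ray(0,1) blocked at (5,4)]
  BN@(5,4): attacks (3,5) (4,2) (3,3)
B attacks (2,1): no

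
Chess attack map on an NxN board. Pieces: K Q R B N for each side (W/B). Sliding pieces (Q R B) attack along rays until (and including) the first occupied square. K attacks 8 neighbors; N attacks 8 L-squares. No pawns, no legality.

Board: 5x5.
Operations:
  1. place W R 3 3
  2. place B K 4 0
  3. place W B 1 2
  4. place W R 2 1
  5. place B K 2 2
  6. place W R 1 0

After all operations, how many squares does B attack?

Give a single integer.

Op 1: place WR@(3,3)
Op 2: place BK@(4,0)
Op 3: place WB@(1,2)
Op 4: place WR@(2,1)
Op 5: place BK@(2,2)
Op 6: place WR@(1,0)
Per-piece attacks for B:
  BK@(2,2): attacks (2,3) (2,1) (3,2) (1,2) (3,3) (3,1) (1,3) (1,1)
  BK@(4,0): attacks (4,1) (3,0) (3,1)
Union (10 distinct): (1,1) (1,2) (1,3) (2,1) (2,3) (3,0) (3,1) (3,2) (3,3) (4,1)

Answer: 10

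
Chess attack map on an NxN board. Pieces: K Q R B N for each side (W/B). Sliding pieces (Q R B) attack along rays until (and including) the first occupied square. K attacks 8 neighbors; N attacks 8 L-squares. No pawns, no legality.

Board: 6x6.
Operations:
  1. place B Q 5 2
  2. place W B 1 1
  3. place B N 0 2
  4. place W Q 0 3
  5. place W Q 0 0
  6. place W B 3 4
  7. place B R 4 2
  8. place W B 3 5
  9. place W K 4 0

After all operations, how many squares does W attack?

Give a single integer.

Answer: 29

Derivation:
Op 1: place BQ@(5,2)
Op 2: place WB@(1,1)
Op 3: place BN@(0,2)
Op 4: place WQ@(0,3)
Op 5: place WQ@(0,0)
Op 6: place WB@(3,4)
Op 7: place BR@(4,2)
Op 8: place WB@(3,5)
Op 9: place WK@(4,0)
Per-piece attacks for W:
  WQ@(0,0): attacks (0,1) (0,2) (1,0) (2,0) (3,0) (4,0) (1,1) [ray(0,1) blocked at (0,2); ray(1,0) blocked at (4,0); ray(1,1) blocked at (1,1)]
  WQ@(0,3): attacks (0,4) (0,5) (0,2) (1,3) (2,3) (3,3) (4,3) (5,3) (1,4) (2,5) (1,2) (2,1) (3,0) [ray(0,-1) blocked at (0,2)]
  WB@(1,1): attacks (2,2) (3,3) (4,4) (5,5) (2,0) (0,2) (0,0) [ray(-1,1) blocked at (0,2); ray(-1,-1) blocked at (0,0)]
  WB@(3,4): attacks (4,5) (4,3) (5,2) (2,5) (2,3) (1,2) (0,1) [ray(1,-1) blocked at (5,2)]
  WB@(3,5): attacks (4,4) (5,3) (2,4) (1,3) (0,2) [ray(-1,-1) blocked at (0,2)]
  WK@(4,0): attacks (4,1) (5,0) (3,0) (5,1) (3,1)
Union (29 distinct): (0,0) (0,1) (0,2) (0,4) (0,5) (1,0) (1,1) (1,2) (1,3) (1,4) (2,0) (2,1) (2,2) (2,3) (2,4) (2,5) (3,0) (3,1) (3,3) (4,0) (4,1) (4,3) (4,4) (4,5) (5,0) (5,1) (5,2) (5,3) (5,5)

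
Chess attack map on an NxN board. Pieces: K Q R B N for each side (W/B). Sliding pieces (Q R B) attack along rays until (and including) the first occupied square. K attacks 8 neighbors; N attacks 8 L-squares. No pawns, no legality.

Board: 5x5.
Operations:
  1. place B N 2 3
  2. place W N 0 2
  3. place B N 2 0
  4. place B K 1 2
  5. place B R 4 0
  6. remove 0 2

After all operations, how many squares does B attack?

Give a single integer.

Op 1: place BN@(2,3)
Op 2: place WN@(0,2)
Op 3: place BN@(2,0)
Op 4: place BK@(1,2)
Op 5: place BR@(4,0)
Op 6: remove (0,2)
Per-piece attacks for B:
  BK@(1,2): attacks (1,3) (1,1) (2,2) (0,2) (2,3) (2,1) (0,3) (0,1)
  BN@(2,0): attacks (3,2) (4,1) (1,2) (0,1)
  BN@(2,3): attacks (4,4) (0,4) (3,1) (4,2) (1,1) (0,2)
  BR@(4,0): attacks (4,1) (4,2) (4,3) (4,4) (3,0) (2,0) [ray(-1,0) blocked at (2,0)]
Union (18 distinct): (0,1) (0,2) (0,3) (0,4) (1,1) (1,2) (1,3) (2,0) (2,1) (2,2) (2,3) (3,0) (3,1) (3,2) (4,1) (4,2) (4,3) (4,4)

Answer: 18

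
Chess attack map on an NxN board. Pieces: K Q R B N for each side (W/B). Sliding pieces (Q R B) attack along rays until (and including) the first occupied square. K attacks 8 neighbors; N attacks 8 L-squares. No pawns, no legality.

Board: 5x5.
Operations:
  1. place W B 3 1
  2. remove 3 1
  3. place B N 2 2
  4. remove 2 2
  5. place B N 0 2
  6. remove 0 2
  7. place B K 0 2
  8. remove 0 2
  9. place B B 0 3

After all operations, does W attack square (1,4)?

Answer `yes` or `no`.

Answer: no

Derivation:
Op 1: place WB@(3,1)
Op 2: remove (3,1)
Op 3: place BN@(2,2)
Op 4: remove (2,2)
Op 5: place BN@(0,2)
Op 6: remove (0,2)
Op 7: place BK@(0,2)
Op 8: remove (0,2)
Op 9: place BB@(0,3)
Per-piece attacks for W:
W attacks (1,4): no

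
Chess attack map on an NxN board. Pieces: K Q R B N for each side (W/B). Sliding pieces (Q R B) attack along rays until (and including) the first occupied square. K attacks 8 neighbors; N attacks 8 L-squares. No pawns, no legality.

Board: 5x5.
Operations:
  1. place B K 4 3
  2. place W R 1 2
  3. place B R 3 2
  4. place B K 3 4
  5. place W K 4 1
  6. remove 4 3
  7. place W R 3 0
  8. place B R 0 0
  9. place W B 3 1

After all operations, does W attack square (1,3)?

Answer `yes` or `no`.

Answer: yes

Derivation:
Op 1: place BK@(4,3)
Op 2: place WR@(1,2)
Op 3: place BR@(3,2)
Op 4: place BK@(3,4)
Op 5: place WK@(4,1)
Op 6: remove (4,3)
Op 7: place WR@(3,0)
Op 8: place BR@(0,0)
Op 9: place WB@(3,1)
Per-piece attacks for W:
  WR@(1,2): attacks (1,3) (1,4) (1,1) (1,0) (2,2) (3,2) (0,2) [ray(1,0) blocked at (3,2)]
  WR@(3,0): attacks (3,1) (4,0) (2,0) (1,0) (0,0) [ray(0,1) blocked at (3,1); ray(-1,0) blocked at (0,0)]
  WB@(3,1): attacks (4,2) (4,0) (2,2) (1,3) (0,4) (2,0)
  WK@(4,1): attacks (4,2) (4,0) (3,1) (3,2) (3,0)
W attacks (1,3): yes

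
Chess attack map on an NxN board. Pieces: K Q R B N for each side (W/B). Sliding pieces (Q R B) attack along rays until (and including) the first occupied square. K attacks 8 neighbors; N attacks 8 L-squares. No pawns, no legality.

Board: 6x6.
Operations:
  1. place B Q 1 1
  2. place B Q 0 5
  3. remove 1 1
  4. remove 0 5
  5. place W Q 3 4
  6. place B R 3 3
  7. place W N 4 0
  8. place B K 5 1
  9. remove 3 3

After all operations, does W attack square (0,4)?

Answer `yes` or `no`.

Op 1: place BQ@(1,1)
Op 2: place BQ@(0,5)
Op 3: remove (1,1)
Op 4: remove (0,5)
Op 5: place WQ@(3,4)
Op 6: place BR@(3,3)
Op 7: place WN@(4,0)
Op 8: place BK@(5,1)
Op 9: remove (3,3)
Per-piece attacks for W:
  WQ@(3,4): attacks (3,5) (3,3) (3,2) (3,1) (3,0) (4,4) (5,4) (2,4) (1,4) (0,4) (4,5) (4,3) (5,2) (2,5) (2,3) (1,2) (0,1)
  WN@(4,0): attacks (5,2) (3,2) (2,1)
W attacks (0,4): yes

Answer: yes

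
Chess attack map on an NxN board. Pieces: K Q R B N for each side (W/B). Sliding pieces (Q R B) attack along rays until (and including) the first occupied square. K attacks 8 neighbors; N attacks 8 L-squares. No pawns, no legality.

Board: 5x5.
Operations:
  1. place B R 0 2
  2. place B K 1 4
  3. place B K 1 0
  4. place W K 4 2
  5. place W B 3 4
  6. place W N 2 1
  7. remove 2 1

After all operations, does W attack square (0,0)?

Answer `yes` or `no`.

Answer: no

Derivation:
Op 1: place BR@(0,2)
Op 2: place BK@(1,4)
Op 3: place BK@(1,0)
Op 4: place WK@(4,2)
Op 5: place WB@(3,4)
Op 6: place WN@(2,1)
Op 7: remove (2,1)
Per-piece attacks for W:
  WB@(3,4): attacks (4,3) (2,3) (1,2) (0,1)
  WK@(4,2): attacks (4,3) (4,1) (3,2) (3,3) (3,1)
W attacks (0,0): no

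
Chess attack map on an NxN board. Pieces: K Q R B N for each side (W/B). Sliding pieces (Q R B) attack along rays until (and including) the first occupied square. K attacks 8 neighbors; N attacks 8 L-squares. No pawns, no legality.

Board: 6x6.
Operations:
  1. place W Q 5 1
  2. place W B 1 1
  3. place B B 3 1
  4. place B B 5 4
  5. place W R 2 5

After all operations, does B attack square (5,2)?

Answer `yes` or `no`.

Answer: no

Derivation:
Op 1: place WQ@(5,1)
Op 2: place WB@(1,1)
Op 3: place BB@(3,1)
Op 4: place BB@(5,4)
Op 5: place WR@(2,5)
Per-piece attacks for B:
  BB@(3,1): attacks (4,2) (5,3) (4,0) (2,2) (1,3) (0,4) (2,0)
  BB@(5,4): attacks (4,5) (4,3) (3,2) (2,1) (1,0)
B attacks (5,2): no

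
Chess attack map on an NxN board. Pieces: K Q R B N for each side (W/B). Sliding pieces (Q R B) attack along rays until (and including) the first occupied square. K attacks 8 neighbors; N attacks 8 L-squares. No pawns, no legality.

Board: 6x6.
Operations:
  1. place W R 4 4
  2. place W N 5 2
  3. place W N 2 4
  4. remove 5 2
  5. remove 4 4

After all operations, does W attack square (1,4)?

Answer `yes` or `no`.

Answer: no

Derivation:
Op 1: place WR@(4,4)
Op 2: place WN@(5,2)
Op 3: place WN@(2,4)
Op 4: remove (5,2)
Op 5: remove (4,4)
Per-piece attacks for W:
  WN@(2,4): attacks (4,5) (0,5) (3,2) (4,3) (1,2) (0,3)
W attacks (1,4): no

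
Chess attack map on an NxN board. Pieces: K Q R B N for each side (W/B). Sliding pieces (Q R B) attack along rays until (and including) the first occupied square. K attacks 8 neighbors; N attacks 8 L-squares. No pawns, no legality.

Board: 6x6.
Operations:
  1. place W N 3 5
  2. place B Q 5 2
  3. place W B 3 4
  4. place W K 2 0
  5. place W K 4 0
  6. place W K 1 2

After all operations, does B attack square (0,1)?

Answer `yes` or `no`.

Op 1: place WN@(3,5)
Op 2: place BQ@(5,2)
Op 3: place WB@(3,4)
Op 4: place WK@(2,0)
Op 5: place WK@(4,0)
Op 6: place WK@(1,2)
Per-piece attacks for B:
  BQ@(5,2): attacks (5,3) (5,4) (5,5) (5,1) (5,0) (4,2) (3,2) (2,2) (1,2) (4,3) (3,4) (4,1) (3,0) [ray(-1,0) blocked at (1,2); ray(-1,1) blocked at (3,4)]
B attacks (0,1): no

Answer: no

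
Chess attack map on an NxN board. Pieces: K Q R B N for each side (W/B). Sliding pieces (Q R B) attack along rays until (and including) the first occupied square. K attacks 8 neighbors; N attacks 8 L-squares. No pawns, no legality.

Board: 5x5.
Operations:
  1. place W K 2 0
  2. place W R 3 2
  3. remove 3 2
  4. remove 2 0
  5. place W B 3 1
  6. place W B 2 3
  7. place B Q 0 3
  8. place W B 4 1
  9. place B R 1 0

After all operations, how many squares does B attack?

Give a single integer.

Answer: 13

Derivation:
Op 1: place WK@(2,0)
Op 2: place WR@(3,2)
Op 3: remove (3,2)
Op 4: remove (2,0)
Op 5: place WB@(3,1)
Op 6: place WB@(2,3)
Op 7: place BQ@(0,3)
Op 8: place WB@(4,1)
Op 9: place BR@(1,0)
Per-piece attacks for B:
  BQ@(0,3): attacks (0,4) (0,2) (0,1) (0,0) (1,3) (2,3) (1,4) (1,2) (2,1) (3,0) [ray(1,0) blocked at (2,3)]
  BR@(1,0): attacks (1,1) (1,2) (1,3) (1,4) (2,0) (3,0) (4,0) (0,0)
Union (13 distinct): (0,0) (0,1) (0,2) (0,4) (1,1) (1,2) (1,3) (1,4) (2,0) (2,1) (2,3) (3,0) (4,0)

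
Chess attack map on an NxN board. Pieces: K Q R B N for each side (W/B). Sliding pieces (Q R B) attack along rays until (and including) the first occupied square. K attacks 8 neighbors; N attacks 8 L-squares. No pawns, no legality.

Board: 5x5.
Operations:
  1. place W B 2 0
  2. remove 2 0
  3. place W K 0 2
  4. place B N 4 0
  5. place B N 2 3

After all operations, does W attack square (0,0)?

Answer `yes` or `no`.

Op 1: place WB@(2,0)
Op 2: remove (2,0)
Op 3: place WK@(0,2)
Op 4: place BN@(4,0)
Op 5: place BN@(2,3)
Per-piece attacks for W:
  WK@(0,2): attacks (0,3) (0,1) (1,2) (1,3) (1,1)
W attacks (0,0): no

Answer: no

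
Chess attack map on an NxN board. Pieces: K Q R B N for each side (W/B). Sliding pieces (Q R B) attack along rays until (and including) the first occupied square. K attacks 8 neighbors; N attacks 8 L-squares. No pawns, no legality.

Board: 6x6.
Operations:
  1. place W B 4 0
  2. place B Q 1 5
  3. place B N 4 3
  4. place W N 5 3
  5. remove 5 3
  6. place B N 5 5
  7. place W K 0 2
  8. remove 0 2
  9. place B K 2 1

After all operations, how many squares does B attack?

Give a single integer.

Op 1: place WB@(4,0)
Op 2: place BQ@(1,5)
Op 3: place BN@(4,3)
Op 4: place WN@(5,3)
Op 5: remove (5,3)
Op 6: place BN@(5,5)
Op 7: place WK@(0,2)
Op 8: remove (0,2)
Op 9: place BK@(2,1)
Per-piece attacks for B:
  BQ@(1,5): attacks (1,4) (1,3) (1,2) (1,1) (1,0) (2,5) (3,5) (4,5) (5,5) (0,5) (2,4) (3,3) (4,2) (5,1) (0,4) [ray(1,0) blocked at (5,5)]
  BK@(2,1): attacks (2,2) (2,0) (3,1) (1,1) (3,2) (3,0) (1,2) (1,0)
  BN@(4,3): attacks (5,5) (3,5) (2,4) (5,1) (3,1) (2,2)
  BN@(5,5): attacks (4,3) (3,4)
Union (22 distinct): (0,4) (0,5) (1,0) (1,1) (1,2) (1,3) (1,4) (2,0) (2,2) (2,4) (2,5) (3,0) (3,1) (3,2) (3,3) (3,4) (3,5) (4,2) (4,3) (4,5) (5,1) (5,5)

Answer: 22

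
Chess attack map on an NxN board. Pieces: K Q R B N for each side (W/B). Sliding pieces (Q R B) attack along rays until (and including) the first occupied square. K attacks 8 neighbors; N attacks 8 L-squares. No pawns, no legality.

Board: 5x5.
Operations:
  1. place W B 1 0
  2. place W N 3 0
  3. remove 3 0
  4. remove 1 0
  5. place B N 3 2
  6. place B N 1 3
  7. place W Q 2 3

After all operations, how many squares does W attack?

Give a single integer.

Answer: 12

Derivation:
Op 1: place WB@(1,0)
Op 2: place WN@(3,0)
Op 3: remove (3,0)
Op 4: remove (1,0)
Op 5: place BN@(3,2)
Op 6: place BN@(1,3)
Op 7: place WQ@(2,3)
Per-piece attacks for W:
  WQ@(2,3): attacks (2,4) (2,2) (2,1) (2,0) (3,3) (4,3) (1,3) (3,4) (3,2) (1,4) (1,2) (0,1) [ray(-1,0) blocked at (1,3); ray(1,-1) blocked at (3,2)]
Union (12 distinct): (0,1) (1,2) (1,3) (1,4) (2,0) (2,1) (2,2) (2,4) (3,2) (3,3) (3,4) (4,3)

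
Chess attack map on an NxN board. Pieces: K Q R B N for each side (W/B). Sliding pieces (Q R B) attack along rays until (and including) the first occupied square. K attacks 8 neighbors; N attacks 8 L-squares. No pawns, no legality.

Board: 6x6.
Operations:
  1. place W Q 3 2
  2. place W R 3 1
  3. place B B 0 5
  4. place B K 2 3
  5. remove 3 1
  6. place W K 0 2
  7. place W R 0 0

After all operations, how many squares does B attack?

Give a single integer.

Op 1: place WQ@(3,2)
Op 2: place WR@(3,1)
Op 3: place BB@(0,5)
Op 4: place BK@(2,3)
Op 5: remove (3,1)
Op 6: place WK@(0,2)
Op 7: place WR@(0,0)
Per-piece attacks for B:
  BB@(0,5): attacks (1,4) (2,3) [ray(1,-1) blocked at (2,3)]
  BK@(2,3): attacks (2,4) (2,2) (3,3) (1,3) (3,4) (3,2) (1,4) (1,2)
Union (9 distinct): (1,2) (1,3) (1,4) (2,2) (2,3) (2,4) (3,2) (3,3) (3,4)

Answer: 9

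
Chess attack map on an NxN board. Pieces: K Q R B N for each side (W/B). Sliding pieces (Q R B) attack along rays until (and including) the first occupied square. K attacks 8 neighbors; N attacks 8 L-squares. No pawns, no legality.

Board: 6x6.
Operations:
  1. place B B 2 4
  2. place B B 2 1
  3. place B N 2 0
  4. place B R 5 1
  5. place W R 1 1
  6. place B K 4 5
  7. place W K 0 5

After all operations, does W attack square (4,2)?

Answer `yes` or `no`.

Answer: no

Derivation:
Op 1: place BB@(2,4)
Op 2: place BB@(2,1)
Op 3: place BN@(2,0)
Op 4: place BR@(5,1)
Op 5: place WR@(1,1)
Op 6: place BK@(4,5)
Op 7: place WK@(0,5)
Per-piece attacks for W:
  WK@(0,5): attacks (0,4) (1,5) (1,4)
  WR@(1,1): attacks (1,2) (1,3) (1,4) (1,5) (1,0) (2,1) (0,1) [ray(1,0) blocked at (2,1)]
W attacks (4,2): no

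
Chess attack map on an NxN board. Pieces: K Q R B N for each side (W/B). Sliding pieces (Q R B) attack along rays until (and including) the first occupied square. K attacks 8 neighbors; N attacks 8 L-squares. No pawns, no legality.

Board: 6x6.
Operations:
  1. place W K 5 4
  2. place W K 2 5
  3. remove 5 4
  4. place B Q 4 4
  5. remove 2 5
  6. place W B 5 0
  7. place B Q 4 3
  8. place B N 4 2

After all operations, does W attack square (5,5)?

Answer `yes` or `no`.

Answer: no

Derivation:
Op 1: place WK@(5,4)
Op 2: place WK@(2,5)
Op 3: remove (5,4)
Op 4: place BQ@(4,4)
Op 5: remove (2,5)
Op 6: place WB@(5,0)
Op 7: place BQ@(4,3)
Op 8: place BN@(4,2)
Per-piece attacks for W:
  WB@(5,0): attacks (4,1) (3,2) (2,3) (1,4) (0,5)
W attacks (5,5): no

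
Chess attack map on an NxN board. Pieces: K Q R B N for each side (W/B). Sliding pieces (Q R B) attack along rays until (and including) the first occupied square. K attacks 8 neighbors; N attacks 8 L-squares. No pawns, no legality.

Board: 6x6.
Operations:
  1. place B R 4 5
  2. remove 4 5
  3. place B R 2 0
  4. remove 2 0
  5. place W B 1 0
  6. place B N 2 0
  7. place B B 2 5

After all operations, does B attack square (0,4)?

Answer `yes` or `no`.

Op 1: place BR@(4,5)
Op 2: remove (4,5)
Op 3: place BR@(2,0)
Op 4: remove (2,0)
Op 5: place WB@(1,0)
Op 6: place BN@(2,0)
Op 7: place BB@(2,5)
Per-piece attacks for B:
  BN@(2,0): attacks (3,2) (4,1) (1,2) (0,1)
  BB@(2,5): attacks (3,4) (4,3) (5,2) (1,4) (0,3)
B attacks (0,4): no

Answer: no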